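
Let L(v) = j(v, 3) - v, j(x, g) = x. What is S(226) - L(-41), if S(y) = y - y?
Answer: 0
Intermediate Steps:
S(y) = 0
L(v) = 0 (L(v) = v - v = 0)
S(226) - L(-41) = 0 - 1*0 = 0 + 0 = 0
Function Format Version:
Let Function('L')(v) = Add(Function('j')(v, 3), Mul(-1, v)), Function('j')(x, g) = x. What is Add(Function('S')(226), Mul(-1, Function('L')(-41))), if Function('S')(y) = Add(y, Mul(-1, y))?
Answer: 0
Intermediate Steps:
Function('S')(y) = 0
Function('L')(v) = 0 (Function('L')(v) = Add(v, Mul(-1, v)) = 0)
Add(Function('S')(226), Mul(-1, Function('L')(-41))) = Add(0, Mul(-1, 0)) = Add(0, 0) = 0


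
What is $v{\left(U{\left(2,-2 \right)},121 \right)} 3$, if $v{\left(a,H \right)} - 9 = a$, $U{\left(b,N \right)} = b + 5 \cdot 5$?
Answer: $108$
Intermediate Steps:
$U{\left(b,N \right)} = 25 + b$ ($U{\left(b,N \right)} = b + 25 = 25 + b$)
$v{\left(a,H \right)} = 9 + a$
$v{\left(U{\left(2,-2 \right)},121 \right)} 3 = \left(9 + \left(25 + 2\right)\right) 3 = \left(9 + 27\right) 3 = 36 \cdot 3 = 108$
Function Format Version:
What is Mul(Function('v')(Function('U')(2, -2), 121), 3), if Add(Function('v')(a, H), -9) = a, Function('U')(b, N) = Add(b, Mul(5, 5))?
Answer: 108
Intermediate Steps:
Function('U')(b, N) = Add(25, b) (Function('U')(b, N) = Add(b, 25) = Add(25, b))
Function('v')(a, H) = Add(9, a)
Mul(Function('v')(Function('U')(2, -2), 121), 3) = Mul(Add(9, Add(25, 2)), 3) = Mul(Add(9, 27), 3) = Mul(36, 3) = 108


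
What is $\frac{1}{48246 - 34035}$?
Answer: $\frac{1}{14211} \approx 7.0368 \cdot 10^{-5}$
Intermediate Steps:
$\frac{1}{48246 - 34035} = \frac{1}{14211}$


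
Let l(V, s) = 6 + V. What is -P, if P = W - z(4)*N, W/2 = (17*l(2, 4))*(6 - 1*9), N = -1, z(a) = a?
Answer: 812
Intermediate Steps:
W = -816 (W = 2*((17*(6 + 2))*(6 - 1*9)) = 2*((17*8)*(6 - 9)) = 2*(136*(-3)) = 2*(-408) = -816)
P = -812 (P = -816 - 4*(-1) = -816 - 1*(-4) = -816 + 4 = -812)
-P = -1*(-812) = 812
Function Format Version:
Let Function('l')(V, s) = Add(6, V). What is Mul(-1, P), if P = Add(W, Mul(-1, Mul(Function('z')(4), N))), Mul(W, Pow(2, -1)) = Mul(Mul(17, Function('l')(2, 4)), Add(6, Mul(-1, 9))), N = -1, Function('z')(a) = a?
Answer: 812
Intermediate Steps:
W = -816 (W = Mul(2, Mul(Mul(17, Add(6, 2)), Add(6, Mul(-1, 9)))) = Mul(2, Mul(Mul(17, 8), Add(6, -9))) = Mul(2, Mul(136, -3)) = Mul(2, -408) = -816)
P = -812 (P = Add(-816, Mul(-1, Mul(4, -1))) = Add(-816, Mul(-1, -4)) = Add(-816, 4) = -812)
Mul(-1, P) = Mul(-1, -812) = 812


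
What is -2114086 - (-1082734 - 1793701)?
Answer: 762349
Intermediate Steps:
-2114086 - (-1082734 - 1793701) = -2114086 - 1*(-2876435) = -2114086 + 2876435 = 762349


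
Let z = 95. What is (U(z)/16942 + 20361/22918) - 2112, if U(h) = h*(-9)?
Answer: -204928786875/97069189 ≈ -2111.2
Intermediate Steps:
U(h) = -9*h
(U(z)/16942 + 20361/22918) - 2112 = (-9*95/16942 + 20361/22918) - 2112 = (-855*1/16942 + 20361*(1/22918)) - 2112 = (-855/16942 + 20361/22918) - 2112 = 81340293/97069189 - 2112 = -204928786875/97069189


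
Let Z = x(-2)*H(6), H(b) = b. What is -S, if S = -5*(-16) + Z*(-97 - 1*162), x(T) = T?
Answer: -3188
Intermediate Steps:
Z = -12 (Z = -2*6 = -12)
S = 3188 (S = -5*(-16) - 12*(-97 - 1*162) = 80 - 12*(-97 - 162) = 80 - 12*(-259) = 80 + 3108 = 3188)
-S = -1*3188 = -3188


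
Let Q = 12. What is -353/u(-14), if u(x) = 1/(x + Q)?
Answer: 706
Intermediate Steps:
u(x) = 1/(12 + x) (u(x) = 1/(x + 12) = 1/(12 + x))
-353/u(-14) = -353/(1/(12 - 14)) = -353/(1/(-2)) = -353/(-½) = -353*(-2) = 706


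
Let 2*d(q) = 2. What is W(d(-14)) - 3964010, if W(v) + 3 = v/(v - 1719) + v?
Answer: -6810172617/1718 ≈ -3.9640e+6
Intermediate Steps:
d(q) = 1 (d(q) = (½)*2 = 1)
W(v) = -3 + v + v/(-1719 + v) (W(v) = -3 + (v/(v - 1719) + v) = -3 + (v/(-1719 + v) + v) = -3 + (v + v/(-1719 + v)) = -3 + v + v/(-1719 + v))
W(d(-14)) - 3964010 = (5157 + 1² - 1721*1)/(-1719 + 1) - 3964010 = (5157 + 1 - 1721)/(-1718) - 3964010 = -1/1718*3437 - 3964010 = -3437/1718 - 3964010 = -6810172617/1718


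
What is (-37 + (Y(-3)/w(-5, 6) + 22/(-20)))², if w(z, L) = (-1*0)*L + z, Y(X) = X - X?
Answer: 145161/100 ≈ 1451.6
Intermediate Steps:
Y(X) = 0
w(z, L) = z (w(z, L) = 0*L + z = 0 + z = z)
(-37 + (Y(-3)/w(-5, 6) + 22/(-20)))² = (-37 + (0/(-5) + 22/(-20)))² = (-37 + (0*(-⅕) + 22*(-1/20)))² = (-37 + (0 - 11/10))² = (-37 - 11/10)² = (-381/10)² = 145161/100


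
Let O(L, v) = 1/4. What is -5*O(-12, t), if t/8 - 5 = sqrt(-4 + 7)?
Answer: -5/4 ≈ -1.2500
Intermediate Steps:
t = 40 + 8*sqrt(3) (t = 40 + 8*sqrt(-4 + 7) = 40 + 8*sqrt(3) ≈ 53.856)
O(L, v) = 1/4
-5*O(-12, t) = -5*1/4 = -5/4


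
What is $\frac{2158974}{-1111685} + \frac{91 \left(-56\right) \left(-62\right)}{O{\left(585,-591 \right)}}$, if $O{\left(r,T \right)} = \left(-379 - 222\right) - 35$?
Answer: $- \frac{88153051646}{176757915} \approx -498.72$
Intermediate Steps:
$O{\left(r,T \right)} = -636$ ($O{\left(r,T \right)} = -601 - 35 = -636$)
$\frac{2158974}{-1111685} + \frac{91 \left(-56\right) \left(-62\right)}{O{\left(585,-591 \right)}} = \frac{2158974}{-1111685} + \frac{91 \left(-56\right) \left(-62\right)}{-636} = 2158974 \left(- \frac{1}{1111685}\right) + \left(-5096\right) \left(-62\right) \left(- \frac{1}{636}\right) = - \frac{2158974}{1111685} + 315952 \left(- \frac{1}{636}\right) = - \frac{2158974}{1111685} - \frac{78988}{159} = - \frac{88153051646}{176757915}$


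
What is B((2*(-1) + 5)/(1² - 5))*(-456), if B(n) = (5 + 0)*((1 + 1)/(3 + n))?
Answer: -6080/3 ≈ -2026.7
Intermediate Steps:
B(n) = 10/(3 + n) (B(n) = 5*(2/(3 + n)) = 10/(3 + n))
B((2*(-1) + 5)/(1² - 5))*(-456) = (10/(3 + (2*(-1) + 5)/(1² - 5)))*(-456) = (10/(3 + (-2 + 5)/(1 - 5)))*(-456) = (10/(3 + 3/(-4)))*(-456) = (10/(3 + 3*(-¼)))*(-456) = (10/(3 - ¾))*(-456) = (10/(9/4))*(-456) = (10*(4/9))*(-456) = (40/9)*(-456) = -6080/3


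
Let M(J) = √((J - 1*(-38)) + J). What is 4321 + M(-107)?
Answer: 4321 + 4*I*√11 ≈ 4321.0 + 13.266*I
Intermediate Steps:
M(J) = √(38 + 2*J) (M(J) = √((J + 38) + J) = √((38 + J) + J) = √(38 + 2*J))
4321 + M(-107) = 4321 + √(38 + 2*(-107)) = 4321 + √(38 - 214) = 4321 + √(-176) = 4321 + 4*I*√11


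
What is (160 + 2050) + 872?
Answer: 3082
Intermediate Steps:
(160 + 2050) + 872 = 2210 + 872 = 3082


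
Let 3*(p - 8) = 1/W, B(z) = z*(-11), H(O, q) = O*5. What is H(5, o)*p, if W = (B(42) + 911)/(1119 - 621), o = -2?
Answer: 93950/449 ≈ 209.24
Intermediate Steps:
H(O, q) = 5*O
B(z) = -11*z
W = 449/498 (W = (-11*42 + 911)/(1119 - 621) = (-462 + 911)/498 = 449*(1/498) = 449/498 ≈ 0.90161)
p = 3758/449 (p = 8 + 1/(3*(449/498)) = 8 + (1/3)*(498/449) = 8 + 166/449 = 3758/449 ≈ 8.3697)
H(5, o)*p = (5*5)*(3758/449) = 25*(3758/449) = 93950/449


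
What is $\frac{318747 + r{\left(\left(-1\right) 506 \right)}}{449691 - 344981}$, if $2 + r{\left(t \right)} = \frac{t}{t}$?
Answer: $\frac{159373}{52355} \approx 3.0441$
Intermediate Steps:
$r{\left(t \right)} = -1$ ($r{\left(t \right)} = -2 + \frac{t}{t} = -2 + 1 = -1$)
$\frac{318747 + r{\left(\left(-1\right) 506 \right)}}{449691 - 344981} = \frac{318747 - 1}{449691 - 344981} = \frac{318746}{104710} = 318746 \cdot \frac{1}{104710} = \frac{159373}{52355}$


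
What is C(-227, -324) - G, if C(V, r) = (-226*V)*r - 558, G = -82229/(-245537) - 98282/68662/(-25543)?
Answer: -3579061795552085705700/215315503870621 ≈ -1.6622e+7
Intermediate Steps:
G = 72120051971574/215315503870621 (G = -82229*(-1/245537) - 98282*1/68662*(-1/25543) = 82229/245537 - 49141/34331*(-1/25543) = 82229/245537 + 49141/876916733 = 72120051971574/215315503870621 ≈ 0.33495)
C(V, r) = -558 - 226*V*r (C(V, r) = -226*V*r - 558 = -558 - 226*V*r)
C(-227, -324) - G = (-558 - 226*(-227)*(-324)) - 1*72120051971574/215315503870621 = (-558 - 16621848) - 72120051971574/215315503870621 = -16622406 - 72120051971574/215315503870621 = -3579061795552085705700/215315503870621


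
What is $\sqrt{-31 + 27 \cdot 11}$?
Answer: $\sqrt{266} \approx 16.31$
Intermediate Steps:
$\sqrt{-31 + 27 \cdot 11} = \sqrt{-31 + 297} = \sqrt{266}$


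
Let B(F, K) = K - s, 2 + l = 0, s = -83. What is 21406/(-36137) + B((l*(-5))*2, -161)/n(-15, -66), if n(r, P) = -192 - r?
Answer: -323392/2132083 ≈ -0.15168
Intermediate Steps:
l = -2 (l = -2 + 0 = -2)
B(F, K) = 83 + K (B(F, K) = K - 1*(-83) = K + 83 = 83 + K)
21406/(-36137) + B((l*(-5))*2, -161)/n(-15, -66) = 21406/(-36137) + (83 - 161)/(-192 - 1*(-15)) = 21406*(-1/36137) - 78/(-192 + 15) = -21406/36137 - 78/(-177) = -21406/36137 - 78*(-1/177) = -21406/36137 + 26/59 = -323392/2132083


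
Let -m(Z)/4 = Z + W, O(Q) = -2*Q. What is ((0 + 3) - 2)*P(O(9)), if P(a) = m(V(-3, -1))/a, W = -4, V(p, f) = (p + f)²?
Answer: 8/3 ≈ 2.6667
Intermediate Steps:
V(p, f) = (f + p)²
m(Z) = 16 - 4*Z (m(Z) = -4*(Z - 4) = -4*(-4 + Z) = 16 - 4*Z)
P(a) = -48/a (P(a) = (16 - 4*(-1 - 3)²)/a = (16 - 4*(-4)²)/a = (16 - 4*16)/a = (16 - 64)/a = -48/a)
((0 + 3) - 2)*P(O(9)) = ((0 + 3) - 2)*(-48/((-2*9))) = (3 - 2)*(-48/(-18)) = 1*(-48*(-1/18)) = 1*(8/3) = 8/3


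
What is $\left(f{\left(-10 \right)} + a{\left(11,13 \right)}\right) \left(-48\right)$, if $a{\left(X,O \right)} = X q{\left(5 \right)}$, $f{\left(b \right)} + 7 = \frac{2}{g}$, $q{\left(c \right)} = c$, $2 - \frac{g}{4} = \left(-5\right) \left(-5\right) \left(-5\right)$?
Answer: $- \frac{292632}{127} \approx -2304.2$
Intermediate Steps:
$g = 508$ ($g = 8 - 4 \left(-5\right) \left(-5\right) \left(-5\right) = 8 - 4 \cdot 25 \left(-5\right) = 8 - -500 = 8 + 500 = 508$)
$f{\left(b \right)} = - \frac{1777}{254}$ ($f{\left(b \right)} = -7 + \frac{2}{508} = -7 + 2 \cdot \frac{1}{508} = -7 + \frac{1}{254} = - \frac{1777}{254}$)
$a{\left(X,O \right)} = 5 X$ ($a{\left(X,O \right)} = X 5 = 5 X$)
$\left(f{\left(-10 \right)} + a{\left(11,13 \right)}\right) \left(-48\right) = \left(- \frac{1777}{254} + 5 \cdot 11\right) \left(-48\right) = \left(- \frac{1777}{254} + 55\right) \left(-48\right) = \frac{12193}{254} \left(-48\right) = - \frac{292632}{127}$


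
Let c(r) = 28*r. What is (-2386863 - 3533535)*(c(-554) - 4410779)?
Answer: 26205404383818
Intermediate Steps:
(-2386863 - 3533535)*(c(-554) - 4410779) = (-2386863 - 3533535)*(28*(-554) - 4410779) = -5920398*(-15512 - 4410779) = -5920398*(-4426291) = 26205404383818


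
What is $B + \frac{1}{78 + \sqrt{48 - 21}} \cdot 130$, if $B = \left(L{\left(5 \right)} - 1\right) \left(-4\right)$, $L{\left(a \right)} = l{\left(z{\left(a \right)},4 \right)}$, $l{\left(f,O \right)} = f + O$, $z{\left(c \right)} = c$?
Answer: $- \frac{61228}{2019} - \frac{130 \sqrt{3}}{2019} \approx -30.437$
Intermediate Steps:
$l{\left(f,O \right)} = O + f$
$L{\left(a \right)} = 4 + a$
$B = -32$ ($B = \left(\left(4 + 5\right) - 1\right) \left(-4\right) = \left(9 - 1\right) \left(-4\right) = 8 \left(-4\right) = -32$)
$B + \frac{1}{78 + \sqrt{48 - 21}} \cdot 130 = -32 + \frac{1}{78 + \sqrt{48 - 21}} \cdot 130 = -32 + \frac{1}{78 + \sqrt{27}} \cdot 130 = -32 + \frac{1}{78 + 3 \sqrt{3}} \cdot 130 = -32 + \frac{130}{78 + 3 \sqrt{3}}$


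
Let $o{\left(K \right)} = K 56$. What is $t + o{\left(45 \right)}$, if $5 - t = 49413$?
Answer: $-46888$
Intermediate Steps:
$o{\left(K \right)} = 56 K$
$t = -49408$ ($t = 5 - 49413 = -49408$)
$t + o{\left(45 \right)} = -49408 + 56 \cdot 45 = -49408 + 2520 = -46888$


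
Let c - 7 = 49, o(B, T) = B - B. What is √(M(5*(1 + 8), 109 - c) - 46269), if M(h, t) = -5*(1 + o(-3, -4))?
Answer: I*√46274 ≈ 215.11*I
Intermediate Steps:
o(B, T) = 0
c = 56 (c = 7 + 49 = 56)
M(h, t) = -5 (M(h, t) = -5*(1 + 0) = -5*1 = -5)
√(M(5*(1 + 8), 109 - c) - 46269) = √(-5 - 46269) = √(-46274) = I*√46274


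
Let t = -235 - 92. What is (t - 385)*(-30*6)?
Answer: 128160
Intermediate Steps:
t = -327
(t - 385)*(-30*6) = (-327 - 385)*(-30*6) = -712*(-180) = 128160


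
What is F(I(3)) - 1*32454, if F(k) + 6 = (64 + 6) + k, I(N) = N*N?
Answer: -32381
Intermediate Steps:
I(N) = N²
F(k) = 64 + k (F(k) = -6 + ((64 + 6) + k) = -6 + (70 + k) = 64 + k)
F(I(3)) - 1*32454 = (64 + 3²) - 1*32454 = (64 + 9) - 32454 = 73 - 32454 = -32381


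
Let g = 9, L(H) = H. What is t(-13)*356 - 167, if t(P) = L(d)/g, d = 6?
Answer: 211/3 ≈ 70.333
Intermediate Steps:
t(P) = ⅔ (t(P) = 6/9 = 6*(⅑) = ⅔)
t(-13)*356 - 167 = (⅔)*356 - 167 = 712/3 - 167 = 211/3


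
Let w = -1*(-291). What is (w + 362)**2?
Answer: 426409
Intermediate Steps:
w = 291
(w + 362)**2 = (291 + 362)**2 = 653**2 = 426409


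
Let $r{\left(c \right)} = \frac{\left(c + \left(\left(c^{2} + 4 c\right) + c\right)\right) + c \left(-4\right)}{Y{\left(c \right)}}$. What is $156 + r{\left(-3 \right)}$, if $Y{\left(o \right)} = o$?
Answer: $155$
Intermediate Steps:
$r{\left(c \right)} = \frac{c^{2} + 2 c}{c}$ ($r{\left(c \right)} = \frac{\left(c + \left(\left(c^{2} + 4 c\right) + c\right)\right) + c \left(-4\right)}{c} = \frac{\left(c + \left(c^{2} + 5 c\right)\right) - 4 c}{c} = \frac{\left(c^{2} + 6 c\right) - 4 c}{c} = \frac{c^{2} + 2 c}{c}$)
$156 + r{\left(-3 \right)} = 156 + \left(2 - 3\right) = 156 - 1 = 155$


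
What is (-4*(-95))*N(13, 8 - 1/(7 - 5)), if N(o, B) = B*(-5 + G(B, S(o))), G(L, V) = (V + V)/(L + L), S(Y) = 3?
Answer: -13110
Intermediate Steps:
G(L, V) = V/L (G(L, V) = (2*V)/((2*L)) = (2*V)*(1/(2*L)) = V/L)
N(o, B) = B*(-5 + 3/B)
(-4*(-95))*N(13, 8 - 1/(7 - 5)) = (-4*(-95))*(3 - 5*(8 - 1/(7 - 5))) = 380*(3 - 5*(8 - 1/2)) = 380*(3 - 5*15/2) = 380*(3 - 75/2) = 380*(-69/2) = -13110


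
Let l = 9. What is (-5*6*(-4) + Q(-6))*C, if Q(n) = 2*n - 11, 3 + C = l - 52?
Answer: -4462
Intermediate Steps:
C = -46 (C = -3 + (9 - 52) = -3 - 43 = -46)
Q(n) = -11 + 2*n
(-5*6*(-4) + Q(-6))*C = (-5*6*(-4) + (-11 + 2*(-6)))*(-46) = (-30*(-4) + (-11 - 12))*(-46) = (120 - 23)*(-46) = 97*(-46) = -4462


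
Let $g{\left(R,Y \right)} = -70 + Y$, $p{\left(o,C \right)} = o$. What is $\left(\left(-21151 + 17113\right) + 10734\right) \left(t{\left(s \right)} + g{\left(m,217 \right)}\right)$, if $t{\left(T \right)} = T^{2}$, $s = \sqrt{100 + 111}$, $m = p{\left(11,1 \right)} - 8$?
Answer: $2397168$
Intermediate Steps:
$m = 3$ ($m = 11 - 8 = 3$)
$s = \sqrt{211} \approx 14.526$
$\left(\left(-21151 + 17113\right) + 10734\right) \left(t{\left(s \right)} + g{\left(m,217 \right)}\right) = \left(\left(-21151 + 17113\right) + 10734\right) \left(\left(\sqrt{211}\right)^{2} + \left(-70 + 217\right)\right) = \left(-4038 + 10734\right) \left(211 + 147\right) = 6696 \cdot 358 = 2397168$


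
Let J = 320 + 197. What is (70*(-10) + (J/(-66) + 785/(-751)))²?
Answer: 10202958358849/20304036 ≈ 5.0251e+5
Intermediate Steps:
J = 517
(70*(-10) + (J/(-66) + 785/(-751)))² = (70*(-10) + (517/(-66) + 785/(-751)))² = (-700 + (517*(-1/66) + 785*(-1/751)))² = (-700 + (-47/6 - 785/751))² = (-700 - 40007/4506)² = (-3194207/4506)² = 10202958358849/20304036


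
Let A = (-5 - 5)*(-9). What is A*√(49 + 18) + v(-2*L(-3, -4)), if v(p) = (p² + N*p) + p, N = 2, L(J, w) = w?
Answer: 88 + 90*√67 ≈ 824.68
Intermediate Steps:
A = 90 (A = -10*(-9) = 90)
v(p) = p² + 3*p (v(p) = (p² + 2*p) + p = p² + 3*p)
A*√(49 + 18) + v(-2*L(-3, -4)) = 90*√(49 + 18) + (-2*(-4))*(3 - 2*(-4)) = 90*√67 + 8*(3 + 8) = 90*√67 + 8*11 = 90*√67 + 88 = 88 + 90*√67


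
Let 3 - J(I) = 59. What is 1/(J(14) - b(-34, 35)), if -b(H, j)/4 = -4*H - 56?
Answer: 1/264 ≈ 0.0037879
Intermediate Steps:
J(I) = -56 (J(I) = 3 - 1*59 = 3 - 59 = -56)
b(H, j) = 224 + 16*H (b(H, j) = -4*(-4*H - 56) = -4*(-56 - 4*H) = 224 + 16*H)
1/(J(14) - b(-34, 35)) = 1/(-56 - (224 + 16*(-34))) = 1/(-56 - (224 - 544)) = 1/(-56 - 1*(-320)) = 1/(-56 + 320) = 1/264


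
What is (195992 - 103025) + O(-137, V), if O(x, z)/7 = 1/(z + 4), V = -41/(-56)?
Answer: 24636647/265 ≈ 92969.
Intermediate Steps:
V = 41/56 (V = -41*(-1/56) = 41/56 ≈ 0.73214)
O(x, z) = 7/(4 + z) (O(x, z) = 7/(z + 4) = 7/(4 + z))
(195992 - 103025) + O(-137, V) = (195992 - 103025) + 7/(4 + 41/56) = 92967 + 7/(265/56) = 92967 + 7*(56/265) = 92967 + 392/265 = 24636647/265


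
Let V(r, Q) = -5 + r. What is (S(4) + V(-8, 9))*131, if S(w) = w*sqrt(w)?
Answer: -655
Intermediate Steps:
S(w) = w**(3/2)
(S(4) + V(-8, 9))*131 = (4**(3/2) + (-5 - 8))*131 = (8 - 13)*131 = -5*131 = -655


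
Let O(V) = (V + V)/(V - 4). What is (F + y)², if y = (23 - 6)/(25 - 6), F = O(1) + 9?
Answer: 276676/3249 ≈ 85.157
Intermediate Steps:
O(V) = 2*V/(-4 + V) (O(V) = (2*V)/(-4 + V) = 2*V/(-4 + V))
F = 25/3 (F = 2*1/(-4 + 1) + 9 = 2*1/(-3) + 9 = 2*1*(-⅓) + 9 = -⅔ + 9 = 25/3 ≈ 8.3333)
y = 17/19 ≈ 0.89474
(F + y)² = (25/3 + 17/19)² = (526/57)² = 276676/3249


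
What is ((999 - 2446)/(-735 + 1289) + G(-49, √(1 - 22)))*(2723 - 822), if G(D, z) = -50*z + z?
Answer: -2750747/554 - 93149*I*√21 ≈ -4965.3 - 4.2686e+5*I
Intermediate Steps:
G(D, z) = -49*z
((999 - 2446)/(-735 + 1289) + G(-49, √(1 - 22)))*(2723 - 822) = ((999 - 2446)/(-735 + 1289) - 49*√(1 - 22))*(2723 - 822) = (-1447/554 - 49*I*√21)*1901 = -2750747/554 - 93149*I*√21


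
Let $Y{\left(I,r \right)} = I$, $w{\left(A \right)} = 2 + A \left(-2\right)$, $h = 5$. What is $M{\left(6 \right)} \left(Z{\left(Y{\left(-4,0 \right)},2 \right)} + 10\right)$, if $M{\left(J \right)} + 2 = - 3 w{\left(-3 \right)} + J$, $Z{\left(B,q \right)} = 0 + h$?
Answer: $-300$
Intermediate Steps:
$w{\left(A \right)} = 2 - 2 A$
$Z{\left(B,q \right)} = 5$ ($Z{\left(B,q \right)} = 0 + 5 = 5$)
$M{\left(J \right)} = -26 + J$ ($M{\left(J \right)} = -2 + \left(- 3 \left(2 - -6\right) + J\right) = -2 + \left(- 3 \left(2 + 6\right) + J\right) = -2 + \left(\left(-3\right) 8 + J\right) = -2 + \left(-24 + J\right) = -26 + J$)
$M{\left(6 \right)} \left(Z{\left(Y{\left(-4,0 \right)},2 \right)} + 10\right) = \left(-26 + 6\right) \left(5 + 10\right) = \left(-20\right) 15 = -300$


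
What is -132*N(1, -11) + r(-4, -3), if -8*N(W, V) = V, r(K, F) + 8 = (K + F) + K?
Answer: -401/2 ≈ -200.50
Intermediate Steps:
r(K, F) = -8 + F + 2*K (r(K, F) = -8 + ((K + F) + K) = -8 + ((F + K) + K) = -8 + (F + 2*K) = -8 + F + 2*K)
N(W, V) = -V/8
-132*N(1, -11) + r(-4, -3) = -(-33)*(-11)/2 + (-8 - 3 + 2*(-4)) = -132*11/8 + (-8 - 3 - 8) = -363/2 - 19 = -401/2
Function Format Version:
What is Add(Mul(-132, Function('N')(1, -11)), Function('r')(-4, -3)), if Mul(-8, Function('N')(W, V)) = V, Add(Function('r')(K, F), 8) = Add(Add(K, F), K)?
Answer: Rational(-401, 2) ≈ -200.50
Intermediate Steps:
Function('r')(K, F) = Add(-8, F, Mul(2, K)) (Function('r')(K, F) = Add(-8, Add(Add(K, F), K)) = Add(-8, Add(Add(F, K), K)) = Add(-8, Add(F, Mul(2, K))) = Add(-8, F, Mul(2, K)))
Function('N')(W, V) = Mul(Rational(-1, 8), V)
Add(Mul(-132, Function('N')(1, -11)), Function('r')(-4, -3)) = Add(Mul(-132, Mul(Rational(-1, 8), -11)), Add(-8, -3, Mul(2, -4))) = Add(Mul(-132, Rational(11, 8)), Add(-8, -3, -8)) = Add(Rational(-363, 2), -19) = Rational(-401, 2)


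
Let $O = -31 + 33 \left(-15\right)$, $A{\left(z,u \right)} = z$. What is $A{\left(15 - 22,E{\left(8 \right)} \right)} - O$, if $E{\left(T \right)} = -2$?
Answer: $519$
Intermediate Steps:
$O = -526$ ($O = -31 - 495 = -526$)
$A{\left(15 - 22,E{\left(8 \right)} \right)} - O = \left(15 - 22\right) - -526 = -7 + 526 = 519$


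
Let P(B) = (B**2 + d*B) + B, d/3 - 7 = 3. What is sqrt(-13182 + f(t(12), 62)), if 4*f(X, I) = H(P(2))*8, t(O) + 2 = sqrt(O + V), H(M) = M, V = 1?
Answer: 15*I*sqrt(58) ≈ 114.24*I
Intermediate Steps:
d = 30 (d = 21 + 3*3 = 21 + 9 = 30)
P(B) = B**2 + 31*B (P(B) = (B**2 + 30*B) + B = B**2 + 31*B)
t(O) = -2 + sqrt(1 + O) (t(O) = -2 + sqrt(O + 1) = -2 + sqrt(1 + O))
f(X, I) = 132 (f(X, I) = ((2*(31 + 2))*8)/4 = ((2*33)*8)/4 = (66*8)/4 = (1/4)*528 = 132)
sqrt(-13182 + f(t(12), 62)) = sqrt(-13182 + 132) = sqrt(-13050) = 15*I*sqrt(58)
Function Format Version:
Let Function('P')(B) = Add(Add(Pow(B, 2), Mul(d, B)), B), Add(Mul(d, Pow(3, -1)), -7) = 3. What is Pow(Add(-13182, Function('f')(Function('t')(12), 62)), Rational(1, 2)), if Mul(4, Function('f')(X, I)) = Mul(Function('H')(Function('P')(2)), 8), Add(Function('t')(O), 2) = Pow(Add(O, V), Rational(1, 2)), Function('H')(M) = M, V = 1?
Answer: Mul(15, I, Pow(58, Rational(1, 2))) ≈ Mul(114.24, I)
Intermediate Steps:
d = 30 (d = Add(21, Mul(3, 3)) = Add(21, 9) = 30)
Function('P')(B) = Add(Pow(B, 2), Mul(31, B)) (Function('P')(B) = Add(Add(Pow(B, 2), Mul(30, B)), B) = Add(Pow(B, 2), Mul(31, B)))
Function('t')(O) = Add(-2, Pow(Add(1, O), Rational(1, 2))) (Function('t')(O) = Add(-2, Pow(Add(O, 1), Rational(1, 2))) = Add(-2, Pow(Add(1, O), Rational(1, 2))))
Function('f')(X, I) = 132 (Function('f')(X, I) = Mul(Rational(1, 4), Mul(Mul(2, Add(31, 2)), 8)) = Mul(Rational(1, 4), Mul(Mul(2, 33), 8)) = Mul(Rational(1, 4), Mul(66, 8)) = Mul(Rational(1, 4), 528) = 132)
Pow(Add(-13182, Function('f')(Function('t')(12), 62)), Rational(1, 2)) = Pow(Add(-13182, 132), Rational(1, 2)) = Pow(-13050, Rational(1, 2)) = Mul(15, I, Pow(58, Rational(1, 2)))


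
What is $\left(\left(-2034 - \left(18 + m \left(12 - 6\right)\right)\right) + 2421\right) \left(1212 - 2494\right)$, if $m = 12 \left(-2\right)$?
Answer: $-657666$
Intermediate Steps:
$m = -24$
$\left(\left(-2034 - \left(18 + m \left(12 - 6\right)\right)\right) + 2421\right) \left(1212 - 2494\right) = \left(\left(-2034 - \left(18 - 24 \left(12 - 6\right)\right)\right) + 2421\right) \left(1212 - 2494\right) = \left(\left(-2034 - \left(18 - 144\right)\right) + 2421\right) \left(-1282\right) = \left(\left(-2034 - -126\right) + 2421\right) \left(-1282\right) = \left(\left(-2034 + 126\right) + 2421\right) \left(-1282\right) = \left(-1908 + 2421\right) \left(-1282\right) = 513 \left(-1282\right) = -657666$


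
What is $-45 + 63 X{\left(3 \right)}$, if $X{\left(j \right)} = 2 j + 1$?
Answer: $396$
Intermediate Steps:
$X{\left(j \right)} = 1 + 2 j$
$-45 + 63 X{\left(3 \right)} = -45 + 63 \left(1 + 2 \cdot 3\right) = -45 + 63 \left(1 + 6\right) = -45 + 63 \cdot 7 = -45 + 441 = 396$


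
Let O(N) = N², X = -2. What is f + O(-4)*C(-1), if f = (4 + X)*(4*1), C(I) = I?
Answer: -8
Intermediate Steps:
f = 8 (f = (4 - 2)*(4*1) = 2*4 = 8)
f + O(-4)*C(-1) = 8 + (-4)²*(-1) = 8 + 16*(-1) = 8 - 16 = -8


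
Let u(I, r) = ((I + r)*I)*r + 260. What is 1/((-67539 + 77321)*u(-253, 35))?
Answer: 1/18885618300 ≈ 5.2950e-11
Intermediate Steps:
u(I, r) = 260 + I*r*(I + r) (u(I, r) = (I*(I + r))*r + 260 = I*r*(I + r) + 260 = 260 + I*r*(I + r))
1/((-67539 + 77321)*u(-253, 35)) = 1/((-67539 + 77321)*(260 - 253*35² + 35*(-253)²)) = 1/(9782*(260 - 253*1225 + 35*64009)) = 1/(9782*(260 - 309925 + 2240315)) = (1/9782)/1930650 = (1/9782)*(1/1930650) = 1/18885618300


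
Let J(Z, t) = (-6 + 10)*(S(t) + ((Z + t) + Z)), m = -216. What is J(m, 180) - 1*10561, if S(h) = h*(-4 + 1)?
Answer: -13729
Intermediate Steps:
S(h) = -3*h (S(h) = h*(-3) = -3*h)
J(Z, t) = -8*t + 8*Z (J(Z, t) = (-6 + 10)*(-3*t + ((Z + t) + Z)) = 4*(-3*t + (t + 2*Z)) = 4*(-2*t + 2*Z) = -8*t + 8*Z)
J(m, 180) - 1*10561 = (-8*180 + 8*(-216)) - 1*10561 = (-1440 - 1728) - 10561 = -3168 - 10561 = -13729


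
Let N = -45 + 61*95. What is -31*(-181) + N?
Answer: 11361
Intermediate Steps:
N = 5750 (N = -45 + 5795 = 5750)
-31*(-181) + N = -31*(-181) + 5750 = 5611 + 5750 = 11361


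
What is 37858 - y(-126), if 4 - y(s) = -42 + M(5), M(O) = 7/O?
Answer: 189067/5 ≈ 37813.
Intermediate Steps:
y(s) = 223/5 (y(s) = 4 - (-42 + 7/5) = 4 - 1*(-203/5) = 4 + 203/5 = 223/5)
37858 - y(-126) = 37858 - 1*223/5 = 37858 - 223/5 = 189067/5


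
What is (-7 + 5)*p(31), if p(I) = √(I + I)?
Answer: -2*√62 ≈ -15.748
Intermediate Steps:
p(I) = √2*√I (p(I) = √(2*I) = √2*√I)
(-7 + 5)*p(31) = (-7 + 5)*(√2*√31) = -2*√62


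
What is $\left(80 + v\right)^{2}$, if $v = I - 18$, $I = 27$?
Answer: $7921$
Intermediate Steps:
$v = 9$ ($v = 27 - 18 = 9$)
$\left(80 + v\right)^{2} = \left(80 + 9\right)^{2} = 89^{2} = 7921$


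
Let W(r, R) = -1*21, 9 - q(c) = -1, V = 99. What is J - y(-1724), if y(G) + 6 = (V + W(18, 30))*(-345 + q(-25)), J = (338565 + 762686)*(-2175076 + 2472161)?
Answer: 327165179471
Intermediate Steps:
q(c) = 10 (q(c) = 9 - 1*(-1) = 9 + 1 = 10)
J = 327165153335 (J = 1101251*297085 = 327165153335)
W(r, R) = -21
y(G) = -26136 (y(G) = -6 + (99 - 21)*(-345 + 10) = -6 + 78*(-335) = -6 - 26130 = -26136)
J - y(-1724) = 327165153335 - 1*(-26136) = 327165153335 + 26136 = 327165179471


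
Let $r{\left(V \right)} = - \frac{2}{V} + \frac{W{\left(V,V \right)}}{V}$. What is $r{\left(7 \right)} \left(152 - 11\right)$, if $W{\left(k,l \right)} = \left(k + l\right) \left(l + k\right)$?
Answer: $\frac{27354}{7} \approx 3907.7$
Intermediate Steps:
$W{\left(k,l \right)} = \left(k + l\right)^{2}$ ($W{\left(k,l \right)} = \left(k + l\right) \left(k + l\right) = \left(k + l\right)^{2}$)
$r{\left(V \right)} = - \frac{2}{V} + 4 V$ ($r{\left(V \right)} = - \frac{2}{V} + \frac{\left(V + V\right)^{2}}{V} = - \frac{2}{V} + \frac{\left(2 V\right)^{2}}{V} = - \frac{2}{V} + \frac{4 V^{2}}{V} = - \frac{2}{V} + 4 V$)
$r{\left(7 \right)} \left(152 - 11\right) = \left(- \frac{2}{7} + 4 \cdot 7\right) \left(152 - 11\right) = \left(\left(-2\right) \frac{1}{7} + 28\right) 141 = \left(- \frac{2}{7} + 28\right) 141 = \frac{194}{7} \cdot 141 = \frac{27354}{7}$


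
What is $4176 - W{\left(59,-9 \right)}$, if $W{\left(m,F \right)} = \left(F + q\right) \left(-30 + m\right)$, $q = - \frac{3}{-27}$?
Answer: $\frac{39904}{9} \approx 4433.8$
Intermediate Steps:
$q = \frac{1}{9}$ ($q = \left(-3\right) \left(- \frac{1}{27}\right) = \frac{1}{9} \approx 0.11111$)
$W{\left(m,F \right)} = \left(-30 + m\right) \left(\frac{1}{9} + F\right)$ ($W{\left(m,F \right)} = \left(F + \frac{1}{9}\right) \left(-30 + m\right) = \left(\frac{1}{9} + F\right) \left(-30 + m\right) = \left(-30 + m\right) \left(\frac{1}{9} + F\right)$)
$4176 - W{\left(59,-9 \right)} = 4176 - \left(- \frac{10}{3} - -270 + \frac{1}{9} \cdot 59 - 531\right) = 4176 - \left(- \frac{10}{3} + 270 + \frac{59}{9} - 531\right) = 4176 - - \frac{2320}{9} = 4176 + \frac{2320}{9} = \frac{39904}{9}$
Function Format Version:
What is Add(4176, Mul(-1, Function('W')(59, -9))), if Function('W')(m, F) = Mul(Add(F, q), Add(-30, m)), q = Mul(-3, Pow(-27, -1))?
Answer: Rational(39904, 9) ≈ 4433.8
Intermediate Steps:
q = Rational(1, 9) (q = Mul(-3, Rational(-1, 27)) = Rational(1, 9) ≈ 0.11111)
Function('W')(m, F) = Mul(Add(-30, m), Add(Rational(1, 9), F)) (Function('W')(m, F) = Mul(Add(F, Rational(1, 9)), Add(-30, m)) = Mul(Add(Rational(1, 9), F), Add(-30, m)) = Mul(Add(-30, m), Add(Rational(1, 9), F)))
Add(4176, Mul(-1, Function('W')(59, -9))) = Add(4176, Mul(-1, Add(Rational(-10, 3), Mul(-30, -9), Mul(Rational(1, 9), 59), Mul(-9, 59)))) = Add(4176, Mul(-1, Add(Rational(-10, 3), 270, Rational(59, 9), -531))) = Add(4176, Mul(-1, Rational(-2320, 9))) = Add(4176, Rational(2320, 9)) = Rational(39904, 9)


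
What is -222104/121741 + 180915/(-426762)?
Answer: -5562396203/2474020602 ≈ -2.2483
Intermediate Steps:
-222104/121741 + 180915/(-426762) = -222104*1/121741 + 180915*(-1/426762) = -222104/121741 - 8615/20322 = -5562396203/2474020602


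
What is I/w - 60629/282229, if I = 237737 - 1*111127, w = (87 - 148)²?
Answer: 35507413181/1050174109 ≈ 33.811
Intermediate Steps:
w = 3721 (w = (-61)² = 3721)
I = 126610 (I = 237737 - 111127 = 126610)
I/w - 60629/282229 = 126610/3721 - 60629/282229 = 35507413181/1050174109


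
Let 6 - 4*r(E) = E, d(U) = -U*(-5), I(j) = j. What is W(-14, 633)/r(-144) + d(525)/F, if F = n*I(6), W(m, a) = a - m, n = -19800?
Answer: 682357/39600 ≈ 17.231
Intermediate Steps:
d(U) = 5*U
r(E) = 3/2 - E/4
F = -118800 (F = -19800*6 = -118800)
W(-14, 633)/r(-144) + d(525)/F = (633 - 1*(-14))/(3/2 - ¼*(-144)) + (5*525)/(-118800) = (633 + 14)/(3/2 + 36) + 2625*(-1/118800) = 647/(75/2) - 35/1584 = 647*(2/75) - 35/1584 = 1294/75 - 35/1584 = 682357/39600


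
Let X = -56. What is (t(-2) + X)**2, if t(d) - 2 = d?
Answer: 3136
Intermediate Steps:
t(d) = 2 + d
(t(-2) + X)**2 = ((2 - 2) - 56)**2 = (0 - 56)**2 = (-56)**2 = 3136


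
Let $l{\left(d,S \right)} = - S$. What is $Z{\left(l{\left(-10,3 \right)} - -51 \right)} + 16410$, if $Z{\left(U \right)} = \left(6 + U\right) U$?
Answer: $19002$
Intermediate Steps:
$Z{\left(U \right)} = U \left(6 + U\right)$
$Z{\left(l{\left(-10,3 \right)} - -51 \right)} + 16410 = \left(\left(-1\right) 3 - -51\right) \left(6 - -48\right) + 16410 = \left(-3 + 51\right) \left(6 + \left(-3 + 51\right)\right) + 16410 = 48 \left(6 + 48\right) + 16410 = 48 \cdot 54 + 16410 = 2592 + 16410 = 19002$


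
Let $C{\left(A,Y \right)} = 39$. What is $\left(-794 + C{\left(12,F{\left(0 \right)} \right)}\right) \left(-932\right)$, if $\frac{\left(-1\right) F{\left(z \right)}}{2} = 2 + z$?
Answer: $703660$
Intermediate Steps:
$F{\left(z \right)} = -4 - 2 z$ ($F{\left(z \right)} = - 2 \left(2 + z\right) = -4 - 2 z$)
$\left(-794 + C{\left(12,F{\left(0 \right)} \right)}\right) \left(-932\right) = \left(-794 + 39\right) \left(-932\right) = \left(-755\right) \left(-932\right) = 703660$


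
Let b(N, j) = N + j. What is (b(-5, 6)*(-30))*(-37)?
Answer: 1110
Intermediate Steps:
(b(-5, 6)*(-30))*(-37) = ((-5 + 6)*(-30))*(-37) = (1*(-30))*(-37) = -30*(-37) = 1110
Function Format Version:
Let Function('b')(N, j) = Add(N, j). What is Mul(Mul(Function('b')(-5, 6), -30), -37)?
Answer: 1110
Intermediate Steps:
Mul(Mul(Function('b')(-5, 6), -30), -37) = Mul(Mul(Add(-5, 6), -30), -37) = Mul(Mul(1, -30), -37) = Mul(-30, -37) = 1110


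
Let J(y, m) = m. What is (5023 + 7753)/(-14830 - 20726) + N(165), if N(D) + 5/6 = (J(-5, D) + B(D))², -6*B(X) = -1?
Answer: 2909778785/106668 ≈ 27279.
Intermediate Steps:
B(X) = ⅙ (B(X) = -⅙*(-1) = ⅙)
N(D) = -⅚ + (⅙ + D)² (N(D) = -⅚ + (D + ⅙)² = -⅚ + (⅙ + D)²)
(5023 + 7753)/(-14830 - 20726) + N(165) = (5023 + 7753)/(-14830 - 20726) + (-⅚ + (1 + 6*165)²/36) = 12776/(-35556) + (-⅚ + (1 + 990)²/36) = 12776*(-1/35556) + (-⅚ + (1/36)*991²) = -3194/8889 + (-⅚ + (1/36)*982081) = -3194/8889 + (-⅚ + 982081/36) = -3194/8889 + 982051/36 = 2909778785/106668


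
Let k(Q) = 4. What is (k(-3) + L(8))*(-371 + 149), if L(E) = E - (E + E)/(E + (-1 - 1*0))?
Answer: -15096/7 ≈ -2156.6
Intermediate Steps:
L(E) = E - 2*E/(-1 + E) (L(E) = E - 2*E/(E + (-1 + 0)) = E - 2*E/(E - 1) = E - 2*E/(-1 + E))
(k(-3) + L(8))*(-371 + 149) = (4 + 8*(-3 + 8)/(-1 + 8))*(-371 + 149) = (4 + 8*5/7)*(-222) = (4 + 8*(⅐)*5)*(-222) = (4 + 40/7)*(-222) = (68/7)*(-222) = -15096/7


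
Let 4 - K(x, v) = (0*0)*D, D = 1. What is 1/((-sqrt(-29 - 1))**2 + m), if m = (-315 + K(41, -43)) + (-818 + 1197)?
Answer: 1/38 ≈ 0.026316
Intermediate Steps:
K(x, v) = 4 (K(x, v) = 4 - 0*0 = 4 - 0 = 4 - 1*0 = 4 + 0 = 4)
m = 68 (m = (-315 + 4) + (-818 + 1197) = -311 + 379 = 68)
1/((-sqrt(-29 - 1))**2 + m) = 1/((-sqrt(-29 - 1))**2 + 68) = 1/((-sqrt(-30))**2 + 68) = 1/((-I*sqrt(30))**2 + 68) = 1/(-30 + 68) = 1/38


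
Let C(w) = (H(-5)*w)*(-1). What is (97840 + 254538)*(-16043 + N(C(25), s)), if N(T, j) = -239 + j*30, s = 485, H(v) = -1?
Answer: -610318696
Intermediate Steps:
C(w) = w (C(w) = -w*(-1) = w)
N(T, j) = -239 + 30*j
(97840 + 254538)*(-16043 + N(C(25), s)) = (97840 + 254538)*(-16043 + (-239 + 30*485)) = 352378*(-16043 + (-239 + 14550)) = 352378*(-16043 + 14311) = 352378*(-1732) = -610318696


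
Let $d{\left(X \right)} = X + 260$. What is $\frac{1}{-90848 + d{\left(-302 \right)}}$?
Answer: $- \frac{1}{90890} \approx -1.1002 \cdot 10^{-5}$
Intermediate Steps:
$d{\left(X \right)} = 260 + X$
$\frac{1}{-90848 + d{\left(-302 \right)}} = \frac{1}{-90848 + \left(260 - 302\right)} = \frac{1}{-90848 - 42} = \frac{1}{-90890} = - \frac{1}{90890}$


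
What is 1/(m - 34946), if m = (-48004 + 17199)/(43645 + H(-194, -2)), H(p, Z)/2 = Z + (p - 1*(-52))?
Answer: -43357/1515184527 ≈ -2.8615e-5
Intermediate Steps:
H(p, Z) = 104 + 2*Z + 2*p (H(p, Z) = 2*(Z + (p - 1*(-52))) = 2*(Z + (p + 52)) = 2*(Z + (52 + p)) = 2*(52 + Z + p) = 104 + 2*Z + 2*p)
m = -30805/43357 (m = (-48004 + 17199)/(43645 + (104 + 2*(-2) + 2*(-194))) = -30805/(43645 + (104 - 4 - 388)) = -30805/(43645 - 288) = -30805/43357 ≈ -0.71050)
1/(m - 34946) = 1/(-30805/43357 - 34946) = 1/(-1515184527/43357) = -43357/1515184527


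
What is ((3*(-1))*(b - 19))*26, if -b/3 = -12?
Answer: -1326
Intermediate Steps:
b = 36 (b = -3*(-12) = 36)
((3*(-1))*(b - 19))*26 = ((3*(-1))*(36 - 19))*26 = -3*17*26 = -51*26 = -1326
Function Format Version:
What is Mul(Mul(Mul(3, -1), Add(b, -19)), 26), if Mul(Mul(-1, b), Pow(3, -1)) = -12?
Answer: -1326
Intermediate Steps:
b = 36 (b = Mul(-3, -12) = 36)
Mul(Mul(Mul(3, -1), Add(b, -19)), 26) = Mul(Mul(Mul(3, -1), Add(36, -19)), 26) = Mul(Mul(-3, 17), 26) = Mul(-51, 26) = -1326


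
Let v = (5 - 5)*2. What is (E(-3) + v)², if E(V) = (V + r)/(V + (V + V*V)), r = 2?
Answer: ⅑ ≈ 0.11111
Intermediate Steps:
E(V) = (2 + V)/(V² + 2*V) (E(V) = (V + 2)/(V + (V + V*V)) = (2 + V)/(V + (V + V²)) = (2 + V)/(V² + 2*V))
v = 0 (v = 0*2 = 0)
(E(-3) + v)² = (1/(-3) + 0)² = (-⅓ + 0)² = (-⅓)² = ⅑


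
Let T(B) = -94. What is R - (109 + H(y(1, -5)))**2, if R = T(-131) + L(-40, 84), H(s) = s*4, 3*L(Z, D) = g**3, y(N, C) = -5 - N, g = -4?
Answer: -22021/3 ≈ -7340.3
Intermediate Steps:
L(Z, D) = -64/3 (L(Z, D) = (1/3)*(-4)**3 = (1/3)*(-64) = -64/3)
H(s) = 4*s
R = -346/3 (R = -94 - 64/3 = -346/3 ≈ -115.33)
R - (109 + H(y(1, -5)))**2 = -346/3 - (109 + 4*(-5 - 1*1))**2 = -346/3 - (109 + 4*(-5 - 1))**2 = -346/3 - (109 + 4*(-6))**2 = -346/3 - (109 - 24)**2 = -346/3 - 1*85**2 = -346/3 - 1*7225 = -346/3 - 7225 = -22021/3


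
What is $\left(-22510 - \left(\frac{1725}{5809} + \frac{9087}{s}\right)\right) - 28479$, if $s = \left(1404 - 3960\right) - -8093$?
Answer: $- \frac{1640094611945}{32164433} \approx -50991.0$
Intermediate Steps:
$s = 5537$ ($s = -2556 + 8093 = 5537$)
$\left(-22510 - \left(\frac{1725}{5809} + \frac{9087}{s}\right)\right) - 28479 = \left(-22510 - \left(\frac{1725}{5809} + \frac{9087}{5537}\right)\right) - 28479 = \left(-22510 - \frac{62337708}{32164433}\right) - 28479 = - \frac{724083724538}{32164433} - 28479 = - \frac{1640094611945}{32164433}$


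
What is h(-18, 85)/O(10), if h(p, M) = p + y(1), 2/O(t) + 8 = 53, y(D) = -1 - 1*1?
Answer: -450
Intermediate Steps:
y(D) = -2 (y(D) = -1 - 1 = -2)
O(t) = 2/45 (O(t) = 2/(-8 + 53) = 2/45)
h(p, M) = -2 + p (h(p, M) = p - 2 = -2 + p)
h(-18, 85)/O(10) = (-2 - 18)/(2/45) = -20*45/2 = -450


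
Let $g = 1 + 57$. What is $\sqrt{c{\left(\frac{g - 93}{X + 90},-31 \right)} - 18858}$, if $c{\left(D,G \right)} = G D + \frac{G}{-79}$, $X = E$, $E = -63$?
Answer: $\frac{i \sqrt{9512602194}}{711} \approx 137.18 i$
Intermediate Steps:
$g = 58$
$X = -63$
$c{\left(D,G \right)} = - \frac{G}{79} + D G$ ($c{\left(D,G \right)} = D G - \frac{G}{79} = - \frac{G}{79} + D G$)
$\sqrt{c{\left(\frac{g - 93}{X + 90},-31 \right)} - 18858} = \sqrt{- 31 \left(- \frac{1}{79} + \frac{58 - 93}{-63 + 90}\right) - 18858} = \sqrt{- 31 \left(- \frac{1}{79} - \frac{35}{27}\right) - 18858} = \sqrt{\left(-31\right) \left(- \frac{2792}{2133}\right) - 18858} = \sqrt{\frac{86552}{2133} - 18858} = \sqrt{- \frac{40137562}{2133}} = \frac{i \sqrt{9512602194}}{711}$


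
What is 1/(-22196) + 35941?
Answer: 797746435/22196 ≈ 35941.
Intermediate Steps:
1/(-22196) + 35941 = -1/22196 + 35941 = 797746435/22196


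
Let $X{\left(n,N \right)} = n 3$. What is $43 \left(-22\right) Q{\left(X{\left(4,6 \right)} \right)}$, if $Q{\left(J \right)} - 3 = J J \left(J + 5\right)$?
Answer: $-2318646$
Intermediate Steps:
$X{\left(n,N \right)} = 3 n$
$Q{\left(J \right)} = 3 + J^{2} \left(5 + J\right)$ ($Q{\left(J \right)} = 3 + J J \left(J + 5\right) = 3 + J^{2} \left(5 + J\right)$)
$43 \left(-22\right) Q{\left(X{\left(4,6 \right)} \right)} = 43 \left(-22\right) \left(3 + \left(3 \cdot 4\right)^{3} + 5 \left(3 \cdot 4\right)^{2}\right) = - 946 \left(3 + 12^{3} + 5 \cdot 12^{2}\right) = - 946 \left(3 + 1728 + 5 \cdot 144\right) = - 946 \left(3 + 1728 + 720\right) = \left(-946\right) 2451 = -2318646$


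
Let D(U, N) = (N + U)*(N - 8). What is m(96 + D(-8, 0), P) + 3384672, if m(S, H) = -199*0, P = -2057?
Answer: 3384672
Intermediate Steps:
D(U, N) = (-8 + N)*(N + U) (D(U, N) = (N + U)*(-8 + N) = (-8 + N)*(N + U))
m(S, H) = 0
m(96 + D(-8, 0), P) + 3384672 = 0 + 3384672 = 3384672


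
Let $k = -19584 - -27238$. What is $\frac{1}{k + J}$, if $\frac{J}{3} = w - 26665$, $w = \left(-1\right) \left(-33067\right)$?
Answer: $\frac{1}{26860} \approx 3.723 \cdot 10^{-5}$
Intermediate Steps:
$w = 33067$
$k = 7654$ ($k = -19584 + 27238 = 7654$)
$J = 19206$ ($J = 3 \left(33067 - 26665\right) = 3 \cdot 6402 = 19206$)
$\frac{1}{k + J} = \frac{1}{7654 + 19206} = \frac{1}{26860}$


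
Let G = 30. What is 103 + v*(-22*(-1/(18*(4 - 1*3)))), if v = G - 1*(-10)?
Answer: 1367/9 ≈ 151.89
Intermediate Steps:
v = 40 (v = 30 - 1*(-10) = 30 + 10 = 40)
103 + v*(-22*(-1/(18*(4 - 1*3)))) = 103 + 40*(-22*(-1/(18*(4 - 1*3)))) = 103 + 40*(-22*(-1/(18*(4 - 3)))) = 103 + 40*(-22/(1*(-18))) = 103 + 40*(-22/(-18)) = 103 + 40*(-22*(-1/18)) = 103 + 40*(11/9) = 103 + 440/9 = 1367/9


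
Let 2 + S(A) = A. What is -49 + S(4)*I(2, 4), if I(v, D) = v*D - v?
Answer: -37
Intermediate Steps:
S(A) = -2 + A
I(v, D) = -v + D*v (I(v, D) = D*v - v = -v + D*v)
-49 + S(4)*I(2, 4) = -49 + (-2 + 4)*(2*(-1 + 4)) = -49 + 2*(2*3) = -49 + 2*6 = -49 + 12 = -37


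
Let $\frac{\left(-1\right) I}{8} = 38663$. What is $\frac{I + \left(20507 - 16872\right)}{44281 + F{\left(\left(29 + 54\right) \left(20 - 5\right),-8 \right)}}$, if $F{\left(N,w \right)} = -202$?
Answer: $- \frac{43667}{6297} \approx -6.9346$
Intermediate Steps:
$I = -309304$ ($I = \left(-8\right) 38663 = -309304$)
$\frac{I + \left(20507 - 16872\right)}{44281 + F{\left(\left(29 + 54\right) \left(20 - 5\right),-8 \right)}} = \frac{-309304 + \left(20507 - 16872\right)}{44281 - 202} = \frac{-309304 + \left(20507 - 16872\right)}{44079} = \left(-309304 + 3635\right) \frac{1}{44079} = \left(-305669\right) \frac{1}{44079} = - \frac{43667}{6297}$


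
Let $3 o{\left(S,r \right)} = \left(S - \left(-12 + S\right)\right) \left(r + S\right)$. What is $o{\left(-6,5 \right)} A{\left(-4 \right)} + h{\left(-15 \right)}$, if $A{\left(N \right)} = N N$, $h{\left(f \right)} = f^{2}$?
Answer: $161$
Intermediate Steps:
$o{\left(S,r \right)} = 4 S + 4 r$ ($o{\left(S,r \right)} = \frac{\left(S - \left(-12 + S\right)\right) \left(r + S\right)}{3} = \frac{12 \left(S + r\right)}{3} = \frac{12 S + 12 r}{3} = 4 S + 4 r$)
$A{\left(N \right)} = N^{2}$
$o{\left(-6,5 \right)} A{\left(-4 \right)} + h{\left(-15 \right)} = \left(4 \left(-6\right) + 4 \cdot 5\right) \left(-4\right)^{2} + \left(-15\right)^{2} = \left(-24 + 20\right) 16 + 225 = \left(-4\right) 16 + 225 = -64 + 225 = 161$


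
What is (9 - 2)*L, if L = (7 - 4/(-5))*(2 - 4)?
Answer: -546/5 ≈ -109.20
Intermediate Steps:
L = -78/5 (L = (7 - 4*(-⅕))*(-2) = (7 + ⅘)*(-2) = (39/5)*(-2) = -78/5 ≈ -15.600)
(9 - 2)*L = (9 - 2)*(-78/5) = 7*(-78/5) = -546/5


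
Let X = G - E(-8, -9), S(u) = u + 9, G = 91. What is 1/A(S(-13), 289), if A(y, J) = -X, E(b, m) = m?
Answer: -1/100 ≈ -0.010000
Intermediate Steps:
S(u) = 9 + u
X = 100 (X = 91 - 1*(-9) = 91 + 9 = 100)
A(y, J) = -100 (A(y, J) = -1*100 = -100)
1/A(S(-13), 289) = 1/(-100) = -1/100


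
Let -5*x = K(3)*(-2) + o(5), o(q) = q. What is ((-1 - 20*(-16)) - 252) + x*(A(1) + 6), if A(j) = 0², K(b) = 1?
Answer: 317/5 ≈ 63.400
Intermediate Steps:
A(j) = 0
x = -⅗ (x = -(1*(-2) + 5)/5 = -(-2 + 5)/5 = -⅕*3 = -⅗ ≈ -0.60000)
((-1 - 20*(-16)) - 252) + x*(A(1) + 6) = ((-1 - 20*(-16)) - 252) - 3*(0 + 6)/5 = ((-1 + 320) - 252) - ⅗*6 = (319 - 252) - 18/5 = 67 - 18/5 = 317/5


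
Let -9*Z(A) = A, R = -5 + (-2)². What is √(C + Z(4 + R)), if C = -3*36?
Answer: 5*I*√39/3 ≈ 10.408*I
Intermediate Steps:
R = -1 (R = -5 + 4 = -1)
Z(A) = -A/9
C = -108
√(C + Z(4 + R)) = √(-108 - (4 - 1)/9) = √(-108 - ⅑*3) = √(-108 - ⅓) = √(-325/3) = 5*I*√39/3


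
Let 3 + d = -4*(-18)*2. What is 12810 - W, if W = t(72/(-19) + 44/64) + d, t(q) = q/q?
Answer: 12668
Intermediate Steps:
d = 141 (d = -3 - 4*(-18)*2 = -3 + 72*2 = -3 + 144 = 141)
t(q) = 1
W = 142 (W = 1 + 141 = 142)
12810 - W = 12810 - 1*142 = 12810 - 142 = 12668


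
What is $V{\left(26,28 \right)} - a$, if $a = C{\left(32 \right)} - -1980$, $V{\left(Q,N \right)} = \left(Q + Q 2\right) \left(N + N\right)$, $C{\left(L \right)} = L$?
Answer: $2356$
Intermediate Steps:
$V{\left(Q,N \right)} = 6 N Q$ ($V{\left(Q,N \right)} = \left(Q + 2 Q\right) 2 N = 3 Q 2 N = 6 N Q$)
$a = 2012$ ($a = 32 - -1980 = 32 + 1980 = 2012$)
$V{\left(26,28 \right)} - a = 6 \cdot 28 \cdot 26 - 2012 = 4368 - 2012 = 2356$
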